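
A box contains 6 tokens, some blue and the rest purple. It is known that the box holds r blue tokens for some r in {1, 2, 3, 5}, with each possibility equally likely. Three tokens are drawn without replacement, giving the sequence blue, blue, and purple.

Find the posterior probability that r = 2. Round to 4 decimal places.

The likelihood of the observed sequence under each hypothesis: P(data | r = 1) = (1/6)(0/5) = 0; P(data | r = 2) = (2/6)(1/5)(4/4) = 1/15; P(data | r = 3) = (3/6)(2/5)(3/4) = 3/20; P(data | r = 5) = (5/6)(4/5)(1/4) = 1/6.
The prior-weighted likelihoods are 1/4 · 0 = 0, 1/4 · 1/15 = 1/60, 1/4 · 3/20 = 3/80, 1/4 · 1/6 = 1/24; with total 23/240.
Therefore the posterior P(r = 2 | data) = (1/60) / (23/240) = 4/23.

0.1739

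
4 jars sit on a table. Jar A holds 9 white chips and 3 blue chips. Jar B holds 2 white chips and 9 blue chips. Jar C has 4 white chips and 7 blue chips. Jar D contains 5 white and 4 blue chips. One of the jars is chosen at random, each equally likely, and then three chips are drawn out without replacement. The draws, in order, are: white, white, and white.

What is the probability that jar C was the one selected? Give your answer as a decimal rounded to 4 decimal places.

Compute the likelihood of the observed sequence for each case: P(data | jar A) = (9/12)(8/11)(7/10) = 0.38182; P(data | jar B) = (2/11)(1/10)(0/9) = 0; P(data | jar C) = (4/11)(3/10)(2/9) = 0.024242; P(data | jar D) = (5/9)(4/8)(3/7) = 0.11905.
The prior-weighted likelihoods are 1/4 · 0.38182 = 0.095455, 1/4 · 0 = 0, 1/4 · 0.024242 = 0.0060606, 1/4 · 0.11905 = 0.029762; with total 0.13128.
By Bayes' rule, P(jar C | data) = (0.0060606) / (0.13128) = 0.046167.

0.0462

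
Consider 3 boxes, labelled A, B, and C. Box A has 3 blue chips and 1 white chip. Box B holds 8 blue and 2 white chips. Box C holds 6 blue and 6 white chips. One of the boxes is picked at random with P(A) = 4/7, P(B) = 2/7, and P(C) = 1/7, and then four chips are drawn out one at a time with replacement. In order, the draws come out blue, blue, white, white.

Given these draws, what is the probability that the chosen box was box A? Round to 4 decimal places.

0.5529

Under each hypothesis, the probability of the observed sequence is: P(data | box A) = (3/4)(3/4)(1/4)(1/4) = 0.035156; P(data | box B) = (8/10)(8/10)(2/10)(2/10) = 0.0256; P(data | box C) = (6/12)(6/12)(6/12)(6/12) = 0.0625.
The prior-weighted likelihoods are 4/7 · 0.035156 = 0.020089, 2/7 · 0.0256 = 0.0073143, 1/7 · 0.0625 = 0.0089286; these sum to 0.036332.
Therefore the posterior P(box A | data) = (0.020089) / (0.036332) = 0.55293.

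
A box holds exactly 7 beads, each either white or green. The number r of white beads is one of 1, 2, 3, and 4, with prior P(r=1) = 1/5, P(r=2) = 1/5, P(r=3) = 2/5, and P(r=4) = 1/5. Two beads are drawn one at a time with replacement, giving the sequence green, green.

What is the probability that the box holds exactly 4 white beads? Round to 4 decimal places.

The likelihood of the observed sequence under each hypothesis: P(data | r = 1) = (6/7)(6/7) = 36/49; P(data | r = 2) = (5/7)(5/7) = 25/49; P(data | r = 3) = (4/7)(4/7) = 16/49; P(data | r = 4) = (3/7)(3/7) = 9/49.
The prior-weighted likelihoods are 1/5 · 36/49 = 36/245, 1/5 · 25/49 = 5/49, 2/5 · 16/49 = 32/245, 1/5 · 9/49 = 9/245; these sum to 102/245.
Therefore the posterior P(r = 4 | data) = (9/245) / (102/245) = 3/34.

0.0882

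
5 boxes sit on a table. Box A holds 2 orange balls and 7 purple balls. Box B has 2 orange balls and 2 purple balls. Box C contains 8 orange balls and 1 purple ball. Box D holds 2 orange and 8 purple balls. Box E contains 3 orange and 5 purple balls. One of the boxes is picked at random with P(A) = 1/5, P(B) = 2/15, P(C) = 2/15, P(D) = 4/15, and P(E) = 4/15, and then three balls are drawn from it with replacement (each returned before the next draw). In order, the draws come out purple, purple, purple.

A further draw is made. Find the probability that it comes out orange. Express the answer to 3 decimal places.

The likelihood of the observed sequence under each hypothesis: P(data | box A) = (7/9)(7/9)(7/9) = 0.47051; P(data | box B) = (2/4)(2/4)(2/4) = 0.125; P(data | box C) = (1/9)(1/9)(1/9) = 0.0013717; P(data | box D) = (8/10)(8/10)(8/10) = 0.512; P(data | box E) = (5/8)(5/8)(5/8) = 0.24414.
Multiplying each by its prior: 1/5 · 0.47051 = 0.094102, 2/15 · 0.125 = 0.016667, 2/15 · 0.0013717 = 0.0001829, 4/15 · 0.512 = 0.13653, 4/15 · 0.24414 = 0.065104; summing to 0.31259.
Normalising, the posterior is P(box A | data) = 0.30104, P(box B | data) = 0.053318, P(box C | data) = 0.00058511, P(box D | data) = 0.43678, P(box E | data) = 0.20827.
Averaging over the posterior, P(orange next | data) = (2/9)(0.30104) + (1/2)(0.053318) + (8/9)(0.00058511) + (1/5)(0.43678) + (3/8)(0.20827) = 0.25954.

0.260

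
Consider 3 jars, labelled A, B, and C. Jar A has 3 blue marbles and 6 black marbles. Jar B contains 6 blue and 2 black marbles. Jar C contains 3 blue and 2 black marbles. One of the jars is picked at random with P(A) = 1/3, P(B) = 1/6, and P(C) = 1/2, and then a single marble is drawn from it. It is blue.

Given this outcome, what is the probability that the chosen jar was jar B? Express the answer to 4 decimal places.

For each hypothesis, P(data | H) works out to: P(data | jar A) = (3/9) = 1/3; P(data | jar B) = (6/8) = 3/4; P(data | jar C) = (3/5) = 3/5.
The prior-weighted likelihoods are 1/3 · 1/3 = 1/9, 1/6 · 3/4 = 1/8, 1/2 · 3/5 = 3/10; with total 193/360.
Hence P(jar B | data) = (1/8) / (193/360) = 45/193.

0.2332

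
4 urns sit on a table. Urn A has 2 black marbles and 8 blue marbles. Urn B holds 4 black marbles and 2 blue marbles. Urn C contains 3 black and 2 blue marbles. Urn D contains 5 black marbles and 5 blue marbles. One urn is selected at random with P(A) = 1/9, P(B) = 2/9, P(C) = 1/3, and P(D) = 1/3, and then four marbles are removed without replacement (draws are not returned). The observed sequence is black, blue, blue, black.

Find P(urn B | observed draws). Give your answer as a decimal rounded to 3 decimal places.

0.192

Under each hypothesis, the probability of the observed sequence is: P(data | urn A) = (2/10)(8/9)(7/8)(1/7) = 0.022222; P(data | urn B) = (4/6)(2/5)(1/4)(3/3) = 0.066667; P(data | urn C) = (3/5)(2/4)(1/3)(2/2) = 0.1; P(data | urn D) = (5/10)(5/9)(4/8)(4/7) = 0.079365.
Weighting by the prior gives 1/9 · 0.022222 = 0.0024691, 2/9 · 0.066667 = 0.014815, 1/3 · 0.1 = 0.033333, 1/3 · 0.079365 = 0.026455; these sum to 0.077072.
Therefore the posterior P(urn B | data) = (0.014815) / (0.077072) = 0.19222.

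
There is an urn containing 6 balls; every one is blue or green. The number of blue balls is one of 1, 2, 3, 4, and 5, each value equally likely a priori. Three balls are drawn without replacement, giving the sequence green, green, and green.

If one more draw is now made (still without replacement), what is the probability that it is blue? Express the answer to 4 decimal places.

Under each hypothesis, the probability of the observed sequence is: P(data | r = 1) = (5/6)(4/5)(3/4) = 1/2; P(data | r = 2) = (4/6)(3/5)(2/4) = 1/5; P(data | r = 3) = (3/6)(2/5)(1/4) = 1/20; P(data | r = 4) = (2/6)(1/5)(0/4) = 0; P(data | r = 5) = (1/6)(0/5) = 0.
Multiplying each by its prior: 1/5 · 1/2 = 1/10, 1/5 · 1/5 = 1/25, 1/5 · 1/20 = 1/100, 1/5 · 0 = 0, 1/5 · 0 = 0; with total 3/20.
The posterior is then P(r = 1 | data) = 2/3, P(r = 2 | data) = 4/15, P(r = 3 | data) = 1/15, P(r = 4 | data) = 0, P(r = 5 | data) = 0.
So P(blue next | data) = Σ P(blue next | H) P(H | data) = (1/3)(2/3) + (2/3)(4/15) + (1)(1/15) = 7/15.

0.4667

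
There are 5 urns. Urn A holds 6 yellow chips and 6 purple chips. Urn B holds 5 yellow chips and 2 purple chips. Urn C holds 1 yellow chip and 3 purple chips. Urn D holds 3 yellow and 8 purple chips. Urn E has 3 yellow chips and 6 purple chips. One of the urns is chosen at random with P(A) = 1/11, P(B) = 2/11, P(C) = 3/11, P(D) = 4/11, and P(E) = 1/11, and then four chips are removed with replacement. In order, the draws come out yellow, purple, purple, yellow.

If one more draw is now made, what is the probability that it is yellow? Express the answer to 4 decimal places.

The likelihood of the observed sequence under each hypothesis: P(data | urn A) = (6/12)(6/12)(6/12)(6/12) = 0.0625; P(data | urn B) = (5/7)(2/7)(2/7)(5/7) = 0.041649; P(data | urn C) = (1/4)(3/4)(3/4)(1/4) = 0.035156; P(data | urn D) = (3/11)(8/11)(8/11)(3/11) = 0.039342; P(data | urn E) = (3/9)(6/9)(6/9)(3/9) = 0.049383.
The prior-weighted likelihoods are 1/11 · 0.0625 = 0.0056818, 2/11 · 0.041649 = 0.0075726, 3/11 · 0.035156 = 0.0095881, 4/11 · 0.039342 = 0.014306, 1/11 · 0.049383 = 0.0044893; summing to 0.041638.
Normalising, the posterior is P(urn A | data) = 0.13646, P(urn B | data) = 0.18187, P(urn C | data) = 0.23027, P(urn D | data) = 0.34358, P(urn E | data) = 0.10782.
Averaging over the posterior, P(yellow next | data) = (1/2)(0.13646) + (5/7)(0.18187) + (1/4)(0.23027) + (3/11)(0.34358) + (1/3)(0.10782) = 0.38535.

0.3853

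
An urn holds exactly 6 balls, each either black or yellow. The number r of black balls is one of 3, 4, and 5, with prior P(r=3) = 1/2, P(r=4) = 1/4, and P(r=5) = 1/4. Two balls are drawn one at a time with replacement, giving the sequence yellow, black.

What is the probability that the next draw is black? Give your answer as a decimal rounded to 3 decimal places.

The likelihood of the observed sequence under each hypothesis: P(data | r = 3) = (3/6)(3/6) = 1/4; P(data | r = 4) = (2/6)(4/6) = 2/9; P(data | r = 5) = (1/6)(5/6) = 5/36.
Multiplying each by its prior: 1/2 · 1/4 = 1/8, 1/4 · 2/9 = 1/18, 1/4 · 5/36 = 5/144; summing to 31/144.
Dividing through by the total gives posterior P(r = 3 | data) = 18/31, P(r = 4 | data) = 8/31, P(r = 5 | data) = 5/31.
The predictive probability is P(black next | data) = (1/2)(18/31) + (2/3)(8/31) + (5/6)(5/31) = 37/62.

0.597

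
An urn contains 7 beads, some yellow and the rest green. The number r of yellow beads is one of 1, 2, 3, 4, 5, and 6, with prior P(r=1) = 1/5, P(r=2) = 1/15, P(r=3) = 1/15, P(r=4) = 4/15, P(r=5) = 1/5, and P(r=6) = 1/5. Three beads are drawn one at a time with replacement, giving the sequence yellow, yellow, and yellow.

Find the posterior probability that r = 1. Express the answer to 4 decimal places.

The likelihood of the observed sequence under each hypothesis: P(data | r = 1) = (1/7)(1/7)(1/7) = 0.0029155; P(data | r = 2) = (2/7)(2/7)(2/7) = 0.023324; P(data | r = 3) = (3/7)(3/7)(3/7) = 0.078717; P(data | r = 4) = (4/7)(4/7)(4/7) = 0.18659; P(data | r = 5) = (5/7)(5/7)(5/7) = 0.36443; P(data | r = 6) = (6/7)(6/7)(6/7) = 0.62974.
The prior-weighted likelihoods are 1/5 · 0.0029155 = 0.00058309, 1/15 · 0.023324 = 0.0015549, 1/15 · 0.078717 = 0.0052478, 4/15 · 0.18659 = 0.049757, 1/5 · 0.36443 = 0.072886, 1/5 · 0.62974 = 0.12595; summing to 0.25598.
Hence P(r = 1 | data) = (0.00058309) / (0.25598) = 0.0022779.

0.0023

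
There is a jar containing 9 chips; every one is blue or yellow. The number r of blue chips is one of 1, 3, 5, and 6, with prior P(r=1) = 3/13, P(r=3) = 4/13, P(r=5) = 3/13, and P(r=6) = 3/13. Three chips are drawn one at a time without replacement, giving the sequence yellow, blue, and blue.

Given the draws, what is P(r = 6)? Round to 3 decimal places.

The likelihood of the observed sequence under each hypothesis: P(data | r = 1) = (8/9)(1/8)(0/7) = 0; P(data | r = 3) = (6/9)(3/8)(2/7) = 0.071429; P(data | r = 5) = (4/9)(5/8)(4/7) = 0.15873; P(data | r = 6) = (3/9)(6/8)(5/7) = 0.17857.
Weighting by the prior gives 3/13 · 0 = 0, 4/13 · 0.071429 = 0.021978, 3/13 · 0.15873 = 0.03663, 3/13 · 0.17857 = 0.041209; these sum to 0.099817.
Therefore the posterior P(r = 6 | data) = (0.041209) / (0.099817) = 0.41284.

0.413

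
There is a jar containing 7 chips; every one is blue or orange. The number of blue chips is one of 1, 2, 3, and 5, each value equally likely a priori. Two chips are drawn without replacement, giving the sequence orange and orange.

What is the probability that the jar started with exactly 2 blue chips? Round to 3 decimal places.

Under each hypothesis, the probability of the observed sequence is: P(data | r = 1) = (6/7)(5/6) = 5/7; P(data | r = 2) = (5/7)(4/6) = 10/21; P(data | r = 3) = (4/7)(3/6) = 2/7; P(data | r = 5) = (2/7)(1/6) = 1/21.
Multiplying each by its prior: 1/4 · 5/7 = 5/28, 1/4 · 10/21 = 5/42, 1/4 · 2/7 = 1/14, 1/4 · 1/21 = 1/84; with total 8/21.
So P(r = 2 | data) = (5/42) / (8/21) = 5/16.

0.313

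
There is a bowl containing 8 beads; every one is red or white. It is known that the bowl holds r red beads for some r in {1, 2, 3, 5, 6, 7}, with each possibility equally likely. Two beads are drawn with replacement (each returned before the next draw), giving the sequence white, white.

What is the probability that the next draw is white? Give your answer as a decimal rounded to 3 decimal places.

For each hypothesis, P(data | H) works out to: P(data | r = 1) = (7/8)(7/8) = 49/64; P(data | r = 2) = (6/8)(6/8) = 9/16; P(data | r = 3) = (5/8)(5/8) = 25/64; P(data | r = 5) = (3/8)(3/8) = 9/64; P(data | r = 6) = (2/8)(2/8) = 1/16; P(data | r = 7) = (1/8)(1/8) = 1/64.
Weighting by the prior gives 1/6 · 49/64 = 49/384, 1/6 · 9/16 = 3/32, 1/6 · 25/64 = 25/384, 1/6 · 9/64 = 3/128, 1/6 · 1/16 = 1/96, 1/6 · 1/64 = 1/384; these sum to 31/96.
The posterior is then P(r = 1 | data) = 49/124, P(r = 2 | data) = 9/31, P(r = 3 | data) = 25/124, P(r = 5 | data) = 9/124, P(r = 6 | data) = 1/31, P(r = 7 | data) = 1/124.
Averaging over the posterior, P(white next | data) = (7/8)(49/124) + (3/4)(9/31) + (5/8)(25/124) + (3/8)(9/124) + (1/4)(1/31) + (1/8)(1/124) = 45/62.

0.726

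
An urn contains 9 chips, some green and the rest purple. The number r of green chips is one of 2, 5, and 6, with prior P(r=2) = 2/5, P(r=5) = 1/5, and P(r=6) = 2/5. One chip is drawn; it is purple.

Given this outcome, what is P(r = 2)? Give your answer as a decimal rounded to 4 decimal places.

Compute the likelihood of this draw for each case: P(data | r = 2) = (7/9) = 7/9; P(data | r = 5) = (4/9) = 4/9; P(data | r = 6) = (3/9) = 1/3.
Weighting by the prior gives 2/5 · 7/9 = 14/45, 1/5 · 4/9 = 4/45, 2/5 · 1/3 = 2/15; with total 8/15.
Therefore the posterior P(r = 2 | data) = (14/45) / (8/15) = 7/12.

0.5833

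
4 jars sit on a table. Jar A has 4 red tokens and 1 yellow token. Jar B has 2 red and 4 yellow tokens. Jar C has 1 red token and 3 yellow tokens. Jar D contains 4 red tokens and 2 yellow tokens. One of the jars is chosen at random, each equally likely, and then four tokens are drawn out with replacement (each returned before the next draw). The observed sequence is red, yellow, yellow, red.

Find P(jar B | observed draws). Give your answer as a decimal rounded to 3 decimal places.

The likelihood of the observed sequence under each hypothesis: P(data | jar A) = (4/5)(1/5)(1/5)(4/5) = 0.0256; P(data | jar B) = (2/6)(4/6)(4/6)(2/6) = 0.049383; P(data | jar C) = (1/4)(3/4)(3/4)(1/4) = 0.035156; P(data | jar D) = (4/6)(2/6)(2/6)(4/6) = 0.049383.
The prior-weighted likelihoods are 1/4 · 0.0256 = 0.0064, 1/4 · 0.049383 = 0.012346, 1/4 · 0.035156 = 0.0087891, 1/4 · 0.049383 = 0.012346; with total 0.03988.
Therefore the posterior P(jar B | data) = (0.012346) / (0.03988) = 0.30957.

0.310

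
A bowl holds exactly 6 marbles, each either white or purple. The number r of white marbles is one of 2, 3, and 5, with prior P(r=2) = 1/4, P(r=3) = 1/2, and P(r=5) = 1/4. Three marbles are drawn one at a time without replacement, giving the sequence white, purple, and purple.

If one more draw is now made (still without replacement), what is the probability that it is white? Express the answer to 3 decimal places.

0.533

Compute the likelihood of the observed sequence for each case: P(data | r = 2) = (2/6)(4/5)(3/4) = 1/5; P(data | r = 3) = (3/6)(3/5)(2/4) = 3/20; P(data | r = 5) = (5/6)(1/5)(0/4) = 0.
Multiplying each by its prior: 1/4 · 1/5 = 1/20, 1/2 · 3/20 = 3/40, 1/4 · 0 = 0; summing to 1/8.
Normalising, the posterior is P(r = 2 | data) = 2/5, P(r = 3 | data) = 3/5, P(r = 5 | data) = 0.
Averaging over the posterior, P(white next | data) = (1/3)(2/5) + (2/3)(3/5) = 8/15.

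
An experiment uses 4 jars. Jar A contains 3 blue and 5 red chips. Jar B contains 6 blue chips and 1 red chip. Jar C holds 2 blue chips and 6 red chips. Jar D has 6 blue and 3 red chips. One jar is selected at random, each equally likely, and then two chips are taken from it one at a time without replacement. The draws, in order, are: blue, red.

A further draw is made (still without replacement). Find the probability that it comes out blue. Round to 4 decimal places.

0.5102

The likelihood of the observed sequence under each hypothesis: P(data | jar A) = (3/8)(5/7) = 15/56; P(data | jar B) = (6/7)(1/6) = 1/7; P(data | jar C) = (2/8)(6/7) = 3/14; P(data | jar D) = (6/9)(3/8) = 1/4.
Multiplying each by its prior: 1/4 · 15/56 = 15/224, 1/4 · 1/7 = 1/28, 1/4 · 3/14 = 3/56, 1/4 · 1/4 = 1/16; summing to 7/32.
Normalising, the posterior is P(jar A | data) = 15/49, P(jar B | data) = 8/49, P(jar C | data) = 12/49, P(jar D | data) = 2/7.
Averaging over the posterior, P(blue next | data) = (1/3)(15/49) + (1)(8/49) + (1/6)(12/49) + (5/7)(2/7) = 25/49.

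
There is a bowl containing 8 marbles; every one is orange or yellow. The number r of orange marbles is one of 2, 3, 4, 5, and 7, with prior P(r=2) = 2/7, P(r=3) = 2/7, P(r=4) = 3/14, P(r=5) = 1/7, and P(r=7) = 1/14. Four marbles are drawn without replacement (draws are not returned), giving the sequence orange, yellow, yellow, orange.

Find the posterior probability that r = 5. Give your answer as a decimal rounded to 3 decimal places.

0.172

The likelihood of the observed sequence under each hypothesis: P(data | r = 2) = (2/8)(6/7)(5/6)(1/5) = 1/28; P(data | r = 3) = (3/8)(5/7)(4/6)(2/5) = 1/14; P(data | r = 4) = (4/8)(4/7)(3/6)(3/5) = 3/35; P(data | r = 5) = (5/8)(3/7)(2/6)(4/5) = 1/14; P(data | r = 7) = (7/8)(1/7)(0/6) = 0.
Multiplying each by its prior: 2/7 · 1/28 = 1/98, 2/7 · 1/14 = 1/49, 3/14 · 3/35 = 9/490, 1/7 · 1/14 = 1/98, 1/14 · 0 = 0; summing to 29/490.
Therefore the posterior P(r = 5 | data) = (1/98) / (29/490) = 5/29.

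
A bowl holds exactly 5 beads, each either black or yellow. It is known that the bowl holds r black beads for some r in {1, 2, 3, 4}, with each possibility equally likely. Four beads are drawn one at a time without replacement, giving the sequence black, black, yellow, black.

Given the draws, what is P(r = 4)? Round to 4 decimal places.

0.6667

Compute the likelihood of the observed sequence for each case: P(data | r = 1) = (1/5)(0/4) = 0; P(data | r = 2) = (2/5)(1/4)(3/3)(0/2) = 0; P(data | r = 3) = (3/5)(2/4)(2/3)(1/2) = 1/10; P(data | r = 4) = (4/5)(3/4)(1/3)(2/2) = 1/5.
Weighting by the prior gives 1/4 · 0 = 0, 1/4 · 0 = 0, 1/4 · 1/10 = 1/40, 1/4 · 1/5 = 1/20; with total 3/40.
So P(r = 4 | data) = (1/20) / (3/40) = 2/3.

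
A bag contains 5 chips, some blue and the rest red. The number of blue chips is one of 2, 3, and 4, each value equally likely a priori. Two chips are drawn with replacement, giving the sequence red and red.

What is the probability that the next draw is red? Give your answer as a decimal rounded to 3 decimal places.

0.514

Under each hypothesis, the probability of the observed sequence is: P(data | r = 2) = (3/5)(3/5) = 9/25; P(data | r = 3) = (2/5)(2/5) = 4/25; P(data | r = 4) = (1/5)(1/5) = 1/25.
Weighting by the prior gives 1/3 · 9/25 = 3/25, 1/3 · 4/25 = 4/75, 1/3 · 1/25 = 1/75; these sum to 14/75.
Dividing through by the total gives posterior P(r = 2 | data) = 9/14, P(r = 3 | data) = 2/7, P(r = 4 | data) = 1/14.
Averaging over the posterior, P(red next | data) = (3/5)(9/14) + (2/5)(2/7) + (1/5)(1/14) = 18/35.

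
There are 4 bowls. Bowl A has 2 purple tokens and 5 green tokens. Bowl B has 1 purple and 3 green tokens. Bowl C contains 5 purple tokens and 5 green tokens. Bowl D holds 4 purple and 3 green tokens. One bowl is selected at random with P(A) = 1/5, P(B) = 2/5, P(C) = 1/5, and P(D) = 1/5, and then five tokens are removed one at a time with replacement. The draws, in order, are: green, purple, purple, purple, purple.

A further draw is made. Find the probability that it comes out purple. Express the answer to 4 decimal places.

0.5089

Under each hypothesis, the probability of the observed sequence is: P(data | bowl A) = (5/7)(2/7)(2/7)(2/7)(2/7) = 0.0047599; P(data | bowl B) = (3/4)(1/4)(1/4)(1/4)(1/4) = 0.0029297; P(data | bowl C) = (5/10)(5/10)(5/10)(5/10)(5/10) = 0.03125; P(data | bowl D) = (3/7)(4/7)(4/7)(4/7)(4/7) = 0.045695.
Multiplying each by its prior: 1/5 · 0.0047599 = 0.00095198, 2/5 · 0.0029297 = 0.0011719, 1/5 · 0.03125 = 0.00625, 1/5 · 0.045695 = 0.009139; these sum to 0.017513.
The posterior is then P(bowl A | data) = 0.054359, P(bowl B | data) = 0.066915, P(bowl C | data) = 0.35688, P(bowl D | data) = 0.52185.
The predictive probability is P(purple next | data) = (2/7)(0.054359) + (1/4)(0.066915) + (1/2)(0.35688) + (4/7)(0.52185) = 0.5089.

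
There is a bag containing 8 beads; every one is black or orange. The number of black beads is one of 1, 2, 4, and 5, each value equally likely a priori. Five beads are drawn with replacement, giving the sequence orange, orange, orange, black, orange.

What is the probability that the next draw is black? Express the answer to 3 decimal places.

For each hypothesis, P(data | H) works out to: P(data | r = 1) = (7/8)(7/8)(7/8)(1/8)(7/8) = 0.073273; P(data | r = 2) = (6/8)(6/8)(6/8)(2/8)(6/8) = 0.079102; P(data | r = 4) = (4/8)(4/8)(4/8)(4/8)(4/8) = 0.03125; P(data | r = 5) = (3/8)(3/8)(3/8)(5/8)(3/8) = 0.01236.
Multiplying each by its prior: 1/4 · 0.073273 = 0.018318, 1/4 · 0.079102 = 0.019775, 1/4 · 0.03125 = 0.0078125, 1/4 · 0.01236 = 0.0030899; summing to 0.048996.
The posterior is then P(r = 1 | data) = 0.37387, P(r = 2 | data) = 0.40361, P(r = 4 | data) = 0.15945, P(r = 5 | data) = 0.063064.
Averaging over the posterior, P(black next | data) = (1/8)(0.37387) + (1/4)(0.40361) + (1/2)(0.15945) + (5/8)(0.063064) = 0.26678.

0.267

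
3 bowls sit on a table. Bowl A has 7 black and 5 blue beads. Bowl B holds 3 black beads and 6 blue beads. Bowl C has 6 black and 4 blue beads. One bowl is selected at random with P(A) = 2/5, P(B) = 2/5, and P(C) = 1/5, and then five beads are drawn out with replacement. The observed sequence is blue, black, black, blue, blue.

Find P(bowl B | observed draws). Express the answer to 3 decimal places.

0.477

For each hypothesis, P(data | H) works out to: P(data | bowl A) = (5/12)(7/12)(7/12)(5/12)(5/12) = 0.024615; P(data | bowl B) = (6/9)(3/9)(3/9)(6/9)(6/9) = 0.032922; P(data | bowl C) = (4/10)(6/10)(6/10)(4/10)(4/10) = 0.02304.
Multiplying each by its prior: 2/5 · 0.024615 = 0.009846, 2/5 · 0.032922 = 0.013169, 1/5 · 0.02304 = 0.004608; summing to 0.027623.
Therefore the posterior P(bowl B | data) = (0.013169) / (0.027623) = 0.47674.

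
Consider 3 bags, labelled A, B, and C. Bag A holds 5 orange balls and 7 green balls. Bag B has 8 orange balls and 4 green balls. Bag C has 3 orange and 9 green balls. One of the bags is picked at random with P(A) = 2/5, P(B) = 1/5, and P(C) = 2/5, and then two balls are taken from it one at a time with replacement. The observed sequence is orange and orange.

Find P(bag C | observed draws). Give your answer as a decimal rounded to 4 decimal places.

Compute the likelihood of the observed sequence for each case: P(data | bag A) = (5/12)(5/12) = 25/144; P(data | bag B) = (8/12)(8/12) = 4/9; P(data | bag C) = (3/12)(3/12) = 1/16.
Weighting by the prior gives 2/5 · 25/144 = 5/72, 1/5 · 4/9 = 4/45, 2/5 · 1/16 = 1/40; with total 11/60.
By Bayes' rule, P(bag C | data) = (1/40) / (11/60) = 3/22.

0.1364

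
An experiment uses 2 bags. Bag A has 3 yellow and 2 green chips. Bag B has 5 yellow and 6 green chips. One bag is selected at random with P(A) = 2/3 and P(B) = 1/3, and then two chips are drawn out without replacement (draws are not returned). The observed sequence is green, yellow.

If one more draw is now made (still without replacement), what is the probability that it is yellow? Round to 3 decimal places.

The likelihood of the observed sequence under each hypothesis: P(data | bag A) = (2/5)(3/4) = 3/10; P(data | bag B) = (6/11)(5/10) = 3/11.
The prior-weighted likelihoods are 2/3 · 3/10 = 1/5, 1/3 · 3/11 = 1/11; summing to 16/55.
Normalising, the posterior is P(bag A | data) = 11/16, P(bag B | data) = 5/16.
The predictive probability is P(yellow next | data) = (2/3)(11/16) + (4/9)(5/16) = 43/72.

0.597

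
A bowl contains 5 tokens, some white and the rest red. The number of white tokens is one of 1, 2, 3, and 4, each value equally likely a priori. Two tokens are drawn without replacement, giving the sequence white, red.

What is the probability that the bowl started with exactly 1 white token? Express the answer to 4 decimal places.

Compute the likelihood of the observed sequence for each case: P(data | r = 1) = (1/5)(4/4) = 1/5; P(data | r = 2) = (2/5)(3/4) = 3/10; P(data | r = 3) = (3/5)(2/4) = 3/10; P(data | r = 4) = (4/5)(1/4) = 1/5.
Multiplying each by its prior: 1/4 · 1/5 = 1/20, 1/4 · 3/10 = 3/40, 1/4 · 3/10 = 3/40, 1/4 · 1/5 = 1/20; summing to 1/4.
Hence P(r = 1 | data) = (1/20) / (1/4) = 1/5.

0.2000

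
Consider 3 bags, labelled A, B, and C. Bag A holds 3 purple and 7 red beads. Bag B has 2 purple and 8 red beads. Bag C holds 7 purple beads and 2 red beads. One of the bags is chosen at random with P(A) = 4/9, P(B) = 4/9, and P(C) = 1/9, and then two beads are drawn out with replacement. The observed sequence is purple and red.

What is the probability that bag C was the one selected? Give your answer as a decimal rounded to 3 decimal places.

For each hypothesis, P(data | H) works out to: P(data | bag A) = (3/10)(7/10) = 0.21; P(data | bag B) = (2/10)(8/10) = 0.16; P(data | bag C) = (7/9)(2/9) = 0.17284.
The prior-weighted likelihoods are 4/9 · 0.21 = 0.093333, 4/9 · 0.16 = 0.071111, 1/9 · 0.17284 = 0.019204; these sum to 0.18365.
Therefore the posterior P(bag C | data) = (0.019204) / (0.18365) = 0.10457.

0.105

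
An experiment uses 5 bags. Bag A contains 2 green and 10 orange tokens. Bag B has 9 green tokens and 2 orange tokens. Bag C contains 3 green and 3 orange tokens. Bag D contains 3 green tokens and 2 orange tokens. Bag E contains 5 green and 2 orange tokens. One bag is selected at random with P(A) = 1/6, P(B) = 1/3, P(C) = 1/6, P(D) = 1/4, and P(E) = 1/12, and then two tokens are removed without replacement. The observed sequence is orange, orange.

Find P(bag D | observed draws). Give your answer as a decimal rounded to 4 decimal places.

Under each hypothesis, the probability of the observed sequence is: P(data | bag A) = (10/12)(9/11) = 0.68182; P(data | bag B) = (2/11)(1/10) = 0.018182; P(data | bag C) = (3/6)(2/5) = 0.2; P(data | bag D) = (2/5)(1/4) = 0.1; P(data | bag E) = (2/7)(1/6) = 0.047619.
Multiplying each by its prior: 1/6 · 0.68182 = 0.11364, 1/3 · 0.018182 = 0.0060606, 1/6 · 0.2 = 0.033333, 1/4 · 0.1 = 0.025, 1/12 · 0.047619 = 0.0039683; with total 0.182.
Hence P(bag D | data) = (0.025) / (0.182) = 0.13736.

0.1374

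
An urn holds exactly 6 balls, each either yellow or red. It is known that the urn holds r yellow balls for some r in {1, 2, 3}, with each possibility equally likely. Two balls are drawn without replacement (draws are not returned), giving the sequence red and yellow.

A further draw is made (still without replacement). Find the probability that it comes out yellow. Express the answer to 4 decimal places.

0.2955

Compute the likelihood of the observed sequence for each case: P(data | r = 1) = (5/6)(1/5) = 1/6; P(data | r = 2) = (4/6)(2/5) = 4/15; P(data | r = 3) = (3/6)(3/5) = 3/10.
Multiplying each by its prior: 1/3 · 1/6 = 1/18, 1/3 · 4/15 = 4/45, 1/3 · 3/10 = 1/10; summing to 11/45.
Dividing through by the total gives posterior P(r = 1 | data) = 5/22, P(r = 2 | data) = 4/11, P(r = 3 | data) = 9/22.
The predictive probability is P(yellow next | data) = (0)(5/22) + (1/4)(4/11) + (1/2)(9/22) = 13/44.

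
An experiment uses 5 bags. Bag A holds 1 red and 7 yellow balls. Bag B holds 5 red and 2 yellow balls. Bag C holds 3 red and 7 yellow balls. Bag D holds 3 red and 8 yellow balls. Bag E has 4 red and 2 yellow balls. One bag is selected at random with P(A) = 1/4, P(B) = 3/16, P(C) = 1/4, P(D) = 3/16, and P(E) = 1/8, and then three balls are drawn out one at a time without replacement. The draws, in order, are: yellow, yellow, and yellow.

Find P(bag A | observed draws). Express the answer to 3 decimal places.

0.534

Under each hypothesis, the probability of the observed sequence is: P(data | bag A) = (7/8)(6/7)(5/6) = 0.625; P(data | bag B) = (2/7)(1/6)(0/5) = 0; P(data | bag C) = (7/10)(6/9)(5/8) = 0.29167; P(data | bag D) = (8/11)(7/10)(6/9) = 0.33939; P(data | bag E) = (2/6)(1/5)(0/4) = 0.
The prior-weighted likelihoods are 1/4 · 0.625 = 0.15625, 3/16 · 0 = 0, 1/4 · 0.29167 = 0.072917, 3/16 · 0.33939 = 0.063636, 1/8 · 0 = 0; with total 0.2928.
Therefore the posterior P(bag A | data) = (0.15625) / (0.2928) = 0.53364.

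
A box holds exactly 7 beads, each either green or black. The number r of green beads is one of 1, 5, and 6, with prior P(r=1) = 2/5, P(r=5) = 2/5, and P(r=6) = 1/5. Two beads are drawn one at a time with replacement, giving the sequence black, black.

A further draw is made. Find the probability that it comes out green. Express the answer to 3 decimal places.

0.208

Compute the likelihood of the observed sequence for each case: P(data | r = 1) = (6/7)(6/7) = 36/49; P(data | r = 5) = (2/7)(2/7) = 4/49; P(data | r = 6) = (1/7)(1/7) = 1/49.
The prior-weighted likelihoods are 2/5 · 36/49 = 72/245, 2/5 · 4/49 = 8/245, 1/5 · 1/49 = 1/245; these sum to 81/245.
Normalising, the posterior is P(r = 1 | data) = 8/9, P(r = 5 | data) = 8/81, P(r = 6 | data) = 1/81.
Averaging over the posterior, P(green next | data) = (1/7)(8/9) + (5/7)(8/81) + (6/7)(1/81) = 118/567.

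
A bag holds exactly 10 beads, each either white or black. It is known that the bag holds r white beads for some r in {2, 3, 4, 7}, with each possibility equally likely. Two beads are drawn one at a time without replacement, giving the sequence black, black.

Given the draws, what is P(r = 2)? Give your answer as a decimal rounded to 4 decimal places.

Compute the likelihood of the observed sequence for each case: P(data | r = 2) = (8/10)(7/9) = 28/45; P(data | r = 3) = (7/10)(6/9) = 7/15; P(data | r = 4) = (6/10)(5/9) = 1/3; P(data | r = 7) = (3/10)(2/9) = 1/15.
Weighting by the prior gives 1/4 · 28/45 = 7/45, 1/4 · 7/15 = 7/60, 1/4 · 1/3 = 1/12, 1/4 · 1/15 = 1/60; summing to 67/180.
By Bayes' rule, P(r = 2 | data) = (7/45) / (67/180) = 28/67.

0.4179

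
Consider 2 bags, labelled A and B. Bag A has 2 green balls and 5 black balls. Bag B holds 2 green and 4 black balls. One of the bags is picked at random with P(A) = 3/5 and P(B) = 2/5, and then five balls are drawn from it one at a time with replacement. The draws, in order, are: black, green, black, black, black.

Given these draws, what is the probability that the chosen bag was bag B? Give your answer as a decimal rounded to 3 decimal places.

Compute the likelihood of the observed sequence for each case: P(data | bag A) = (5/7)(2/7)(5/7)(5/7)(5/7) = 0.074374; P(data | bag B) = (4/6)(2/6)(4/6)(4/6)(4/6) = 0.065844.
Weighting by the prior gives 3/5 · 0.074374 = 0.044624, 2/5 · 0.065844 = 0.026337; summing to 0.070962.
Hence P(bag B | data) = (0.026337) / (0.070962) = 0.37115.

0.371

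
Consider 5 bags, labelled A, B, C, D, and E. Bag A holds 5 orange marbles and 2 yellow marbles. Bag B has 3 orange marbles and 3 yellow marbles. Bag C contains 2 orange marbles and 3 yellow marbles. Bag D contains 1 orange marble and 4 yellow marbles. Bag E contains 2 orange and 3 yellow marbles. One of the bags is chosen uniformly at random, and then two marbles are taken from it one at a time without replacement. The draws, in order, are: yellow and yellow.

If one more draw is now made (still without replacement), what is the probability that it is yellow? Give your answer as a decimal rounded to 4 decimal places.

0.4490

Compute the likelihood of the observed sequence for each case: P(data | bag A) = (2/7)(1/6) = 1/21; P(data | bag B) = (3/6)(2/5) = 1/5; P(data | bag C) = (3/5)(2/4) = 3/10; P(data | bag D) = (4/5)(3/4) = 3/5; P(data | bag E) = (3/5)(2/4) = 3/10.
Weighting by the prior gives 1/5 · 1/21 = 1/105, 1/5 · 1/5 = 1/25, 1/5 · 3/10 = 3/50, 1/5 · 3/5 = 3/25, 1/5 · 3/10 = 3/50; summing to 152/525.
The posterior is then P(bag A | data) = 5/152, P(bag B | data) = 21/152, P(bag C | data) = 63/304, P(bag D | data) = 63/152, P(bag E | data) = 63/304.
Averaging over the posterior, P(yellow next | data) = (0)(5/152) + (1/4)(21/152) + (1/3)(63/304) + (2/3)(63/152) + (1/3)(63/304) = 273/608.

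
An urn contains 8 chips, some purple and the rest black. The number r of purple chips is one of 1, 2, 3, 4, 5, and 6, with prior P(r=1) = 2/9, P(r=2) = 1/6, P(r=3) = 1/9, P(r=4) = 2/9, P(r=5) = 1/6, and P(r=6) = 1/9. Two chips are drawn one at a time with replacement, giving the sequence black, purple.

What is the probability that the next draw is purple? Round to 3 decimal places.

0.449

For each hypothesis, P(data | H) works out to: P(data | r = 1) = (7/8)(1/8) = 0.10938; P(data | r = 2) = (6/8)(2/8) = 0.1875; P(data | r = 3) = (5/8)(3/8) = 0.23438; P(data | r = 4) = (4/8)(4/8) = 0.25; P(data | r = 5) = (3/8)(5/8) = 0.23438; P(data | r = 6) = (2/8)(6/8) = 0.1875.
Weighting by the prior gives 2/9 · 0.10938 = 0.024306, 1/6 · 0.1875 = 0.03125, 1/9 · 0.23438 = 0.026042, 2/9 · 0.25 = 0.055556, 1/6 · 0.23438 = 0.039062, 1/9 · 0.1875 = 0.020833; summing to 0.19705.
Normalising, the posterior is P(r = 1 | data) = 0.12335, P(r = 2 | data) = 0.15859, P(r = 3 | data) = 0.13216, P(r = 4 | data) = 0.28194, P(r = 5 | data) = 0.19824, P(r = 6 | data) = 0.10573.
So P(purple next | data) = Σ P(purple next | H) P(H | data) = (1/8)(0.12335) + (1/4)(0.15859) + (3/8)(0.13216) + (1/2)(0.28194) + (5/8)(0.19824) + (3/4)(0.10573) = 0.44879.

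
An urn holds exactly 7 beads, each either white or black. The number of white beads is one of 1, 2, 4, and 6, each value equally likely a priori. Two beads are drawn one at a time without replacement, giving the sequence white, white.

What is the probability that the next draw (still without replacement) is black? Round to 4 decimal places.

0.3455

Under each hypothesis, the probability of the observed sequence is: P(data | r = 1) = (1/7)(0/6) = 0; P(data | r = 2) = (2/7)(1/6) = 1/21; P(data | r = 4) = (4/7)(3/6) = 2/7; P(data | r = 6) = (6/7)(5/6) = 5/7.
Weighting by the prior gives 1/4 · 0 = 0, 1/4 · 1/21 = 1/84, 1/4 · 2/7 = 1/14, 1/4 · 5/7 = 5/28; these sum to 11/42.
The posterior is then P(r = 1 | data) = 0, P(r = 2 | data) = 1/22, P(r = 4 | data) = 3/11, P(r = 6 | data) = 15/22.
Averaging over the posterior, P(black next | data) = (1)(1/22) + (3/5)(3/11) + (1/5)(15/22) = 19/55.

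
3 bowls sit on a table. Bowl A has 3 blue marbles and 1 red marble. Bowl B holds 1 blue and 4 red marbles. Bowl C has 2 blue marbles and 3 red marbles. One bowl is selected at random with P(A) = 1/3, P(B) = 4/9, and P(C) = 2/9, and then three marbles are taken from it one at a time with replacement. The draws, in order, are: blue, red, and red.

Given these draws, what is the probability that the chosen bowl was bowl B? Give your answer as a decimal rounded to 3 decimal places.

0.544

The likelihood of the observed sequence under each hypothesis: P(data | bowl A) = (3/4)(1/4)(1/4) = 0.046875; P(data | bowl B) = (1/5)(4/5)(4/5) = 0.128; P(data | bowl C) = (2/5)(3/5)(3/5) = 0.144.
Multiplying each by its prior: 1/3 · 0.046875 = 0.015625, 4/9 · 0.128 = 0.056889, 2/9 · 0.144 = 0.032; summing to 0.10451.
Therefore the posterior P(bowl B | data) = (0.056889) / (0.10451) = 0.54432.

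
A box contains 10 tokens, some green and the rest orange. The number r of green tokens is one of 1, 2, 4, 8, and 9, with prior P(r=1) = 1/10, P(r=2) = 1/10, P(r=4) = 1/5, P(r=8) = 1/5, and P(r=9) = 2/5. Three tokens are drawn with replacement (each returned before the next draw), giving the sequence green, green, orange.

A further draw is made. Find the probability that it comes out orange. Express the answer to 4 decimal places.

Compute the likelihood of the observed sequence for each case: P(data | r = 1) = (1/10)(1/10)(9/10) = 0.009; P(data | r = 2) = (2/10)(2/10)(8/10) = 0.032; P(data | r = 4) = (4/10)(4/10)(6/10) = 0.096; P(data | r = 8) = (8/10)(8/10)(2/10) = 0.128; P(data | r = 9) = (9/10)(9/10)(1/10) = 0.081.
Multiplying each by its prior: 1/10 · 0.009 = 0.0009, 1/10 · 0.032 = 0.0032, 1/5 · 0.096 = 0.0192, 1/5 · 0.128 = 0.0256, 2/5 · 0.081 = 0.0324; with total 0.0813.
The posterior is then P(r = 1 | data) = 0.01107, P(r = 2 | data) = 0.03936, P(r = 4 | data) = 0.23616, P(r = 8 | data) = 0.31488, P(r = 9 | data) = 0.39852.
So P(orange next | data) = Σ P(orange next | H) P(H | data) = (9/10)(0.01107) + (4/5)(0.03936) + (3/5)(0.23616) + (1/5)(0.31488) + (1/10)(0.39852) = 0.28598.

0.2860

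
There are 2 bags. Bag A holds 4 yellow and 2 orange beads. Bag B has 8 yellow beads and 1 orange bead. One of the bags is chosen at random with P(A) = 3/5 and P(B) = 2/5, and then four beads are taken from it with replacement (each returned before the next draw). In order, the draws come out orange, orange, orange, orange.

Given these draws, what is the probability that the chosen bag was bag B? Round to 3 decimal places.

The likelihood of the observed sequence under each hypothesis: P(data | bag A) = (2/6)(2/6)(2/6)(2/6) = 0.012346; P(data | bag B) = (1/9)(1/9)(1/9)(1/9) = 0.00015242.
The prior-weighted likelihoods are 3/5 · 0.012346 = 0.0074074, 2/5 · 0.00015242 = 6.0966e-05; summing to 0.0074684.
Therefore the posterior P(bag B | data) = (6.0966e-05) / (0.0074684) = 0.0081633.

0.008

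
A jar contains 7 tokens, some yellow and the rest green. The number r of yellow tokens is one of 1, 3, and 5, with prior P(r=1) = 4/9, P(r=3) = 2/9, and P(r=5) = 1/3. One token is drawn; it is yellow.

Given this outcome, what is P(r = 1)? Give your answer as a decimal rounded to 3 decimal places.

Compute the likelihood of this draw for each case: P(data | r = 1) = (1/7) = 1/7; P(data | r = 3) = (3/7) = 3/7; P(data | r = 5) = (5/7) = 5/7.
Weighting by the prior gives 4/9 · 1/7 = 4/63, 2/9 · 3/7 = 2/21, 1/3 · 5/7 = 5/21; summing to 25/63.
By Bayes' rule, P(r = 1 | data) = (4/63) / (25/63) = 4/25.

0.160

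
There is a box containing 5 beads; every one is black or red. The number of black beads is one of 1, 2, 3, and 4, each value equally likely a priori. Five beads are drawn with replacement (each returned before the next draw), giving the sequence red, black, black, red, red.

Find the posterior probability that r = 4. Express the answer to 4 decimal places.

The likelihood of the observed sequence under each hypothesis: P(data | r = 1) = (4/5)(1/5)(1/5)(4/5)(4/5) = 0.02048; P(data | r = 2) = (3/5)(2/5)(2/5)(3/5)(3/5) = 0.03456; P(data | r = 3) = (2/5)(3/5)(3/5)(2/5)(2/5) = 0.02304; P(data | r = 4) = (1/5)(4/5)(4/5)(1/5)(1/5) = 0.00512.
The prior-weighted likelihoods are 1/4 · 0.02048 = 0.00512, 1/4 · 0.03456 = 0.00864, 1/4 · 0.02304 = 0.00576, 1/4 · 0.00512 = 0.00128; with total 0.0208.
Hence P(r = 4 | data) = (0.00128) / (0.0208) = 0.061538.

0.0615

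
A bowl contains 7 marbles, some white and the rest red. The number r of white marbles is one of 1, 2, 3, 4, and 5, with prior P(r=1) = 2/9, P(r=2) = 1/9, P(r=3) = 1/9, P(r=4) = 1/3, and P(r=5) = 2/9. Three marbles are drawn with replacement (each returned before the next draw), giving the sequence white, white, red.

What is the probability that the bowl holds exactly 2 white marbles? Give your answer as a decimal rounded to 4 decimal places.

0.0641

Compute the likelihood of the observed sequence for each case: P(data | r = 1) = (1/7)(1/7)(6/7) = 0.017493; P(data | r = 2) = (2/7)(2/7)(5/7) = 0.058309; P(data | r = 3) = (3/7)(3/7)(4/7) = 0.10496; P(data | r = 4) = (4/7)(4/7)(3/7) = 0.13994; P(data | r = 5) = (5/7)(5/7)(2/7) = 0.14577.
The prior-weighted likelihoods are 2/9 · 0.017493 = 0.0038873, 1/9 · 0.058309 = 0.0064788, 1/9 · 0.10496 = 0.011662, 1/3 · 0.13994 = 0.046647, 2/9 · 0.14577 = 0.032394; these sum to 0.10107.
So P(r = 2 | data) = (0.0064788) / (0.10107) = 0.064103.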